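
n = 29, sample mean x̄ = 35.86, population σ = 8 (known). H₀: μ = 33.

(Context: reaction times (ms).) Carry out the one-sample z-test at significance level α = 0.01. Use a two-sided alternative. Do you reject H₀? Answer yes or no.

SE = σ/√n = 8/√29 = 1.4856
z = (x̄−μ₀)/SE = (35.86−33)/1.4856 = 1.9252
p-value (two-sided) = 0.05420
At α=0.01: p ≥ α → fail to reject H₀

reject H₀: no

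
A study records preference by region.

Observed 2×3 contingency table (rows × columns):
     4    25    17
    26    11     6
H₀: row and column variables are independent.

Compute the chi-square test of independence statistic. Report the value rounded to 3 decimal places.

test statistic = 26.768

Row totals [46, 43], col totals [30, 36, 23], n=89
χ² = (4−15.51)²/15.51 + (25−18.61)²/18.61 + (17−11.89)²/11.89 + (26−14.49)²/14.49 + (11−17.39)²/17.39 + (6−11.11)²/11.11 = 26.7679
df = 2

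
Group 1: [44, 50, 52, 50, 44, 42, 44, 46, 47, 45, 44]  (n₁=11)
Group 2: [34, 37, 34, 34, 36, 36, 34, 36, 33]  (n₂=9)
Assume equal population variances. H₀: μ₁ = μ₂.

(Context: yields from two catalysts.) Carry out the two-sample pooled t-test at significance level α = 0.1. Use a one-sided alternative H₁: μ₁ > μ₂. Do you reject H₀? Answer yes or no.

reject H₀: yes

x̄₁=46.182, s₁=3.188, n₁=11
x̄₂=34.889, s₂=1.364, n₂=9
s_p² = [10·3.188² + 8·1.364²]/18 = 6.4736
SE = √(s_p²·(1/11+1/9)) = 1.1436
t = (46.182−34.889)/1.1436 = 9.8750
df = 18
p-value (one-sided, H₁ greater) = 0.00000
At α=0.1: p < α → reject H₀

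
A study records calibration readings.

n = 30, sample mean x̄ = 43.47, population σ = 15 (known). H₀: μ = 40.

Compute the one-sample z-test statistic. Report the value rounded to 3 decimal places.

SE = σ/√n = 15/√30 = 2.7386
z = (x̄−μ₀)/SE = (43.47−40)/2.7386 = 1.2671

test statistic = 1.267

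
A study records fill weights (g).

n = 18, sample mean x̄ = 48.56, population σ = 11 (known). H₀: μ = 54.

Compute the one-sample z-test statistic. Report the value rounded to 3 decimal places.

SE = σ/√n = 11/√18 = 2.5927
z = (x̄−μ₀)/SE = (48.56−54)/2.5927 = -2.0982

test statistic = -2.098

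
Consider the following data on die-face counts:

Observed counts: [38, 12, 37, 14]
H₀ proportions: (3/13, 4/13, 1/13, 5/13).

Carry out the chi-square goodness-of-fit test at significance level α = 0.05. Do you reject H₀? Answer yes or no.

n = 101; E_i = n·p_i = [23.31, 31.08, 7.77, 38.85]
χ² = (38−23.31)²/23.31 + (12−31.08)²/31.08 + (37−7.77)²/7.77 + (14−38.85)²/38.85 = 146.8409
df = 3
p-value (upper-tail) = 0.00000
At α=0.05: p < α → reject H₀

reject H₀: yes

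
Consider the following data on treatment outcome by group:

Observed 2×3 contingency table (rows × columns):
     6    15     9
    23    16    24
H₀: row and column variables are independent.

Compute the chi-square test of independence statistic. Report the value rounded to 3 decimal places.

Row totals [30, 63], col totals [29, 31, 33], n=93
χ² = (6−9.35)²/9.35 + (15−10.00)²/10.00 + (9−10.65)²/10.65 + (23−19.65)²/19.65 + (16−21.00)²/21.00 + (24−22.35)²/22.35 = 5.8418
df = 2

test statistic = 5.842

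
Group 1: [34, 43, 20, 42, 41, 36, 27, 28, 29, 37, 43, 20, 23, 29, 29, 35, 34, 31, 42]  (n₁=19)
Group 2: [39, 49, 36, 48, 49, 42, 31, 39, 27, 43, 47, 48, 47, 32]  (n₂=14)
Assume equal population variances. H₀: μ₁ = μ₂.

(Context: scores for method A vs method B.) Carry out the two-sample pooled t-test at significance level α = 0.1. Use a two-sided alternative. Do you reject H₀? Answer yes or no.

reject H₀: yes

x̄₁=32.789, s₁=7.480, n₁=19
x̄₂=41.214, s₂=7.402, n₂=14
s_p² = [18·7.480² + 13·7.402²]/31 = 55.4682
SE = √(s_p²·(1/19+1/14)) = 2.6232
t = (32.789−41.214)/2.6232 = -3.2116
df = 31
p-value (two-sided) = 0.00307
At α=0.1: p < α → reject H₀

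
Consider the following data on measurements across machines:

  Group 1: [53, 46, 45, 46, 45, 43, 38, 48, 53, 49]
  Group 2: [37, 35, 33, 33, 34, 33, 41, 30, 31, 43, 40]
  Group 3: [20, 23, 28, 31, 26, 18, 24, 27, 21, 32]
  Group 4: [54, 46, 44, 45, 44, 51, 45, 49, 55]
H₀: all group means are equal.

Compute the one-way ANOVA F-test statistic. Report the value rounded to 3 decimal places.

Group means [46.60, 35.45, 25.00, 48.11], grand mean 38.475
SSB = Σnᵢ(x̄ᵢ−x̄)² = 3411.959; SSW = ΣΣ(x−x̄ᵢ)² = 706.016
MSB = 3411.959/3 = 1137.3196; MSW = 706.016/36 = 19.6116
F = MSB/MSW = 57.9923
df = (3, 36)

test statistic = 57.992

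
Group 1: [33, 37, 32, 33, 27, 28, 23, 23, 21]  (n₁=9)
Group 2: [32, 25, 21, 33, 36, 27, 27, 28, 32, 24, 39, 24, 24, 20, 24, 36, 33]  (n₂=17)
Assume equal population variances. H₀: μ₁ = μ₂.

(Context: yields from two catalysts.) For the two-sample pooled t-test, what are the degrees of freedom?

df = n₁ + n₂ − 2 = 9 + 17 − 2 = 24

degrees of freedom = 24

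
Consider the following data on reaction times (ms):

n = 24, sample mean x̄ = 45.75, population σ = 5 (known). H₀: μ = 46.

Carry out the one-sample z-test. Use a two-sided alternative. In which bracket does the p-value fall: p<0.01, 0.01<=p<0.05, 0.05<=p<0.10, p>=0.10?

SE = σ/√n = 5/√24 = 1.0206
z = (x̄−μ₀)/SE = (45.75−46)/1.0206 = -0.2449
p-value (two-sided) = 0.80650
→ bracket: p>=0.10

p-value bracket: p>=0.10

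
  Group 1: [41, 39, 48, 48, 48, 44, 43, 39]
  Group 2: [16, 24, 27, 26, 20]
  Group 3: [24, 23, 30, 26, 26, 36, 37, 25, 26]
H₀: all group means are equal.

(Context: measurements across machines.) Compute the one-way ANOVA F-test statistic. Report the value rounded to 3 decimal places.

test statistic = 39.644

Group means [43.75, 22.60, 28.11], grand mean 32.545
SSB = Σnᵢ(x̄ᵢ−x̄)² = 1675.866; SSW = ΣΣ(x−x̄ᵢ)² = 401.589
MSB = 1675.866/2 = 837.9328; MSW = 401.589/19 = 21.1363
F = MSB/MSW = 39.6443
df = (2, 19)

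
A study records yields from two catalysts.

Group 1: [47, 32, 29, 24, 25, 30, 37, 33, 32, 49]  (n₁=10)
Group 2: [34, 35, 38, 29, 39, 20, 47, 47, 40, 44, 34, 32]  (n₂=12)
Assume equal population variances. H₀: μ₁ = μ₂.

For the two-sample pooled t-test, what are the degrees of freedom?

degrees of freedom = 20

df = n₁ + n₂ − 2 = 10 + 12 − 2 = 20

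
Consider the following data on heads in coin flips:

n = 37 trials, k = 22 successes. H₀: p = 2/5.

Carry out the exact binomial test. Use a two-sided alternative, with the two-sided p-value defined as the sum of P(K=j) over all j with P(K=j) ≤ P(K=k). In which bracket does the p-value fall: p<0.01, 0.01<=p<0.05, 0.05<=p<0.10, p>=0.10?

Exact binomial: n=37, k=22, p₀=2/5=0.4000
P(X=j) = C(n,j)·p₀^j·(1−p₀)^(n−j); p = Σ P(X=j) over j with P(X=j) ≤ P(X=22)
p-value (two-sided) = 0.01851
→ bracket: 0.01<=p<0.05

p-value bracket: 0.01<=p<0.05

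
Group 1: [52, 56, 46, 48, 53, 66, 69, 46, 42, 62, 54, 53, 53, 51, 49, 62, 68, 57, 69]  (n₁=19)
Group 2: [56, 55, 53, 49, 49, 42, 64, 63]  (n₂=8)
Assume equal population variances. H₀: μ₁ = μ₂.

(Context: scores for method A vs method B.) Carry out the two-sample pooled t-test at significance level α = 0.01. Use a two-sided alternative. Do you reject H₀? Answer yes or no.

x̄₁=55.579, s₁=8.275, n₁=19
x̄₂=53.875, s₂=7.376, n₂=8
s_p² = [18·8.275² + 7·7.376²]/25 = 64.5403
SE = √(s_p²·(1/19+1/8)) = 3.3859
t = (55.579−53.875)/3.3859 = 0.5032
df = 25
p-value (two-sided) = 0.61920
At α=0.01: p ≥ α → fail to reject H₀

reject H₀: no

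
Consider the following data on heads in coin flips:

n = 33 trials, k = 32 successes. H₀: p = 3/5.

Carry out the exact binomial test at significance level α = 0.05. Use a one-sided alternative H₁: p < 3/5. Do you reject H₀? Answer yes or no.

Exact binomial: n=33, k=32, p₀=3/5=0.6000
P(X≤32) from Σ C(n,i)·p₀^i·(1−p₀)^(n−i)
p-value (one-sided, H₁ less) = 1.00000
At α=0.05: p ≥ α → fail to reject H₀

reject H₀: no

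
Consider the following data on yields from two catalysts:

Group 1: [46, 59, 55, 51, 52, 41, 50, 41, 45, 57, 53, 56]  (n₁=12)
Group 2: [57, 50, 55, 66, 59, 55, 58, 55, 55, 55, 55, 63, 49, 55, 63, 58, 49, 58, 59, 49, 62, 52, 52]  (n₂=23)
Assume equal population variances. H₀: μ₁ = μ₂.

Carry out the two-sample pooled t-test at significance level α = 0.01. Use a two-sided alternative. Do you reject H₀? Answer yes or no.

x̄₁=50.500, s₁=6.068, n₁=12
x̄₂=56.043, s₂=4.705, n₂=23
s_p² = [11·6.068² + 22·4.705²]/33 = 27.0290
SE = √(s_p²·(1/12+1/23)) = 1.8514
t = (50.500−56.043)/1.8514 = -2.9942
df = 33
p-value (two-sided) = 0.00518
At α=0.01: p < α → reject H₀

reject H₀: yes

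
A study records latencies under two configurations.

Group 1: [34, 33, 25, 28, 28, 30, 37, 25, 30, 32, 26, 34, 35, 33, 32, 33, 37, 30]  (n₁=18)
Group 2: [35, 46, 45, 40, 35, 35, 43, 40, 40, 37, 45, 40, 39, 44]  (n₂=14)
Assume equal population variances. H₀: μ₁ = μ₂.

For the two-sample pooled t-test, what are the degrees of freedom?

df = n₁ + n₂ − 2 = 18 + 14 − 2 = 30

degrees of freedom = 30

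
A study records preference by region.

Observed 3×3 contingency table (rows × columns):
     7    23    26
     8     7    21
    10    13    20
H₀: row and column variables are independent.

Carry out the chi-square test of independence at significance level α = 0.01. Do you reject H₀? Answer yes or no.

reject H₀: no

Row totals [56, 36, 43], col totals [25, 43, 67], n=135
χ² = (7−10.37)²/10.37 + (23−17.84)²/17.84 + (26−27.79)²/27.79 + (8−6.67)²/6.67 + (7−11.47)²/11.47 + (21−17.87)²/17.87 + (10−7.96)²/7.96 + (13−13.70)²/13.70 + (20−21.34)²/21.34 = 5.9022
df = 4
p-value (upper-tail) = 0.20657
At α=0.01: p ≥ α → fail to reject H₀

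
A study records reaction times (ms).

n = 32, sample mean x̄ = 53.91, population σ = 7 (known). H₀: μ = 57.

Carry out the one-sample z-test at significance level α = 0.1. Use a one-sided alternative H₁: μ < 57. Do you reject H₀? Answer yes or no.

SE = σ/√n = 7/√32 = 1.2374
z = (x̄−μ₀)/SE = (53.91−57)/1.2374 = -2.4971
p-value (one-sided, H₁ less) = 0.00626
At α=0.1: p < α → reject H₀

reject H₀: yes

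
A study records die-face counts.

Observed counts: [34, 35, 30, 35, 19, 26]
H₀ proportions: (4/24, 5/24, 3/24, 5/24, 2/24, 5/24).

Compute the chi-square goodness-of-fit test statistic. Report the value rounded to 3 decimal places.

n = 179; E_i = n·p_i = [29.83, 37.29, 22.38, 37.29, 14.92, 37.29]
χ² = (34−29.83)²/29.83 + (35−37.29)²/37.29 + (30−22.38)²/22.38 + (35−37.29)²/37.29 + (19−14.92)²/14.92 + (26−37.29)²/37.29 = 7.9989
df = 5

test statistic = 7.999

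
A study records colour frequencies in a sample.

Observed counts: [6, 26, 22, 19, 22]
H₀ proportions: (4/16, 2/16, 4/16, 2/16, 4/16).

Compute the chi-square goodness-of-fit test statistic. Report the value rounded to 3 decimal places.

n = 95; E_i = n·p_i = [23.75, 11.88, 23.75, 11.88, 23.75]
χ² = (6−23.75)²/23.75 + (26−11.88)²/11.88 + (22−23.75)²/23.75 + (19−11.88)²/11.88 + (22−23.75)²/23.75 = 34.6000
df = 4

test statistic = 34.600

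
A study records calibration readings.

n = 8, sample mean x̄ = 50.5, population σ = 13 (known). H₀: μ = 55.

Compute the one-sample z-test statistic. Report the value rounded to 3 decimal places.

test statistic = -0.979

SE = σ/√n = 13/√8 = 4.5962
z = (x̄−μ₀)/SE = (50.5−55)/4.5962 = -0.9791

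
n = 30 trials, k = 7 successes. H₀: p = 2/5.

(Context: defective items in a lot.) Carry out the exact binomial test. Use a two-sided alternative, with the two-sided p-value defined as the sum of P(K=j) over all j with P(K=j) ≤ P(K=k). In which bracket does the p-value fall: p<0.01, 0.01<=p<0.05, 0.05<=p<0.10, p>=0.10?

p-value bracket: 0.05<=p<0.10

Exact binomial: n=30, k=7, p₀=2/5=0.4000
P(X=j) = C(n,j)·p₀^j·(1−p₀)^(n−j); p = Σ P(X=j) over j with P(X=j) ≤ P(X=7)
p-value (two-sided) = 0.06476
→ bracket: 0.05<=p<0.10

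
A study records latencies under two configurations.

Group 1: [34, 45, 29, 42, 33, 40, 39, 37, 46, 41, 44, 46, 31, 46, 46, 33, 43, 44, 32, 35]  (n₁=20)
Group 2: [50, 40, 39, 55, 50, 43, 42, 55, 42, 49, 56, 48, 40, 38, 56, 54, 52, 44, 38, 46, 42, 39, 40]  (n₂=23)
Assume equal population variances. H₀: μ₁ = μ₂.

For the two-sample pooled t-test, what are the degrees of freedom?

df = n₁ + n₂ − 2 = 20 + 23 − 2 = 41

degrees of freedom = 41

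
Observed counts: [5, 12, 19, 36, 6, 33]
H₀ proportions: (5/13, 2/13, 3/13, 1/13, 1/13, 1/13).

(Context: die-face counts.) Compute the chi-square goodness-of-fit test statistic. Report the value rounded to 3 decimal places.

test statistic = 195.652

n = 111; E_i = n·p_i = [42.69, 17.08, 25.62, 8.54, 8.54, 8.54]
χ² = (5−42.69)²/42.69 + (12−17.08)²/17.08 + (19−25.62)²/25.62 + (36−8.54)²/8.54 + (6−8.54)²/8.54 + (33−8.54)²/8.54 = 195.6517
df = 5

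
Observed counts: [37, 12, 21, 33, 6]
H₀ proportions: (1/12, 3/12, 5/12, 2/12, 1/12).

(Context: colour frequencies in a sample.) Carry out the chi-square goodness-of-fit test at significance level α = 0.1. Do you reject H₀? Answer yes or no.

n = 109; E_i = n·p_i = [9.08, 27.25, 45.42, 18.17, 9.08]
χ² = (37−9.08)²/9.08 + (12−27.25)²/27.25 + (21−45.42)²/45.42 + (33−18.17)²/18.17 + (6−9.08)²/9.08 = 120.6183
df = 4
p-value (upper-tail) = 0.00000
At α=0.1: p < α → reject H₀

reject H₀: yes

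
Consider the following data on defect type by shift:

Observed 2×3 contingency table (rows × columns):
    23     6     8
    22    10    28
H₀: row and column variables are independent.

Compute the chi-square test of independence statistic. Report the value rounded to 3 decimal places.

test statistic = 7.078

Row totals [37, 60], col totals [45, 16, 36], n=97
χ² = (23−17.16)²/17.16 + (6−6.10)²/6.10 + (8−13.73)²/13.73 + (22−27.84)²/27.84 + (10−9.90)²/9.90 + (28−22.27)²/22.27 = 7.0777
df = 2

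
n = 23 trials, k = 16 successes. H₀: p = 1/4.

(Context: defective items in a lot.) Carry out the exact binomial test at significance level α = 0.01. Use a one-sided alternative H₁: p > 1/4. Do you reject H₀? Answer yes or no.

Exact binomial: n=23, k=16, p₀=1/4=0.2500
P(X≥16) from Σ C(n,i)·p₀^i·(1−p₀)^(n−i)
p-value (one-sided, H₁ greater) = 0.00001
At α=0.01: p < α → reject H₀

reject H₀: yes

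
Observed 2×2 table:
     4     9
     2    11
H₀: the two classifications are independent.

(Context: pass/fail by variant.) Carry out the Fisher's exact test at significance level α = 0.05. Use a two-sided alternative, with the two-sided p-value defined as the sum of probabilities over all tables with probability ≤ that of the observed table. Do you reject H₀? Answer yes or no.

reject H₀: no

Margins: r₁=13, r₂=13, c₁=6, c₂=20, n=26
p_obs = C(13,4)·C(13,2)/C(26,6); sum pmf over tables with pmf ≤ p_obs
p-value (two-sided) = 0.64472
At α=0.05: p ≥ α → fail to reject H₀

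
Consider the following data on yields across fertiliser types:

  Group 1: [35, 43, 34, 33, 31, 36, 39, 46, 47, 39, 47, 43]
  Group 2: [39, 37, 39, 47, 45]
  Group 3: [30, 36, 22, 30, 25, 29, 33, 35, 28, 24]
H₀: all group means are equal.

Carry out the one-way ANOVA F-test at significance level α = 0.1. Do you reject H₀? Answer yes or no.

reject H₀: yes

Group means [39.42, 41.40, 29.20], grand mean 36.000
SSB = Σnᵢ(x̄ᵢ−x̄)² = 748.283; SSW = ΣΣ(x−x̄ᵢ)² = 625.717
MSB = 748.283/2 = 374.1417; MSW = 625.717/24 = 26.0715
F = MSB/MSW = 14.3506
df = (2, 24)
p-value (upper-tail) = 0.00008
At α=0.1: p < α → reject H₀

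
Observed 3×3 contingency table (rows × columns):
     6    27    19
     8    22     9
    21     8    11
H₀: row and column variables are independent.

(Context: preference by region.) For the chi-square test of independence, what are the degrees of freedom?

df = (r−1)(c−1) = (3−1)·(3−1) = 4

degrees of freedom = 4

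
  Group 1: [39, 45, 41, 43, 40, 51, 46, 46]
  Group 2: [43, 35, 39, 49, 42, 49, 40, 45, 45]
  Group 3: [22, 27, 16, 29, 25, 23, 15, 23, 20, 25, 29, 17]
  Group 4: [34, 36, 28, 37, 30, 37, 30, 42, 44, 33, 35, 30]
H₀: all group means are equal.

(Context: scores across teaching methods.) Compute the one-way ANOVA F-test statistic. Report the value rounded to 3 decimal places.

Group means [43.88, 43.00, 22.58, 34.67], grand mean 34.756
SSB = Σnᵢ(x̄ᵢ−x̄)² = 3055.103; SSW = ΣΣ(x−x̄ᵢ)² = 798.458
MSB = 3055.103/3 = 1018.3675; MSW = 798.458/37 = 21.5800
F = MSB/MSW = 47.1904
df = (3, 37)

test statistic = 47.190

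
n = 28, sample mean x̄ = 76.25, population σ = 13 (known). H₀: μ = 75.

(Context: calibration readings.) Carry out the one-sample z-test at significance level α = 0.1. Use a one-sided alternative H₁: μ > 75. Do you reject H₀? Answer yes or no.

SE = σ/√n = 13/√28 = 2.4568
z = (x̄−μ₀)/SE = (76.25−75)/2.4568 = 0.5088
p-value (one-sided, H₁ greater) = 0.30545
At α=0.1: p ≥ α → fail to reject H₀

reject H₀: no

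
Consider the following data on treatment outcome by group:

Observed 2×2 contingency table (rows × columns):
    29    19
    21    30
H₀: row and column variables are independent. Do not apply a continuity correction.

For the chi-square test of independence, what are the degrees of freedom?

degrees of freedom = 1

df = (r−1)(c−1) = (2−1)·(2−1) = 1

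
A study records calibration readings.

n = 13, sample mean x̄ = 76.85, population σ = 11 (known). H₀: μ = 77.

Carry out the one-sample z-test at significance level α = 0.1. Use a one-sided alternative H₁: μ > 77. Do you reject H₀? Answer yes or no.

SE = σ/√n = 11/√13 = 3.0509
z = (x̄−μ₀)/SE = (76.85−77)/3.0509 = -0.0492
p-value (one-sided, H₁ greater) = 0.51961
At α=0.1: p ≥ α → fail to reject H₀

reject H₀: no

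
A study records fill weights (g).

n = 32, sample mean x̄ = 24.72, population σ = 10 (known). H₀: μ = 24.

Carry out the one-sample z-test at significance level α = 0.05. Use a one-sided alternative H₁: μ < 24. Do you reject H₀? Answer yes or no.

reject H₀: no

SE = σ/√n = 10/√32 = 1.7678
z = (x̄−μ₀)/SE = (24.72−24)/1.7678 = 0.4073
p-value (one-sided, H₁ less) = 0.65810
At α=0.05: p ≥ α → fail to reject H₀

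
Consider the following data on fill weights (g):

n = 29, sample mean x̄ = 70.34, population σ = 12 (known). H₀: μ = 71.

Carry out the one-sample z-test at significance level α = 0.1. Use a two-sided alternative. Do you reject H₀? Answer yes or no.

SE = σ/√n = 12/√29 = 2.2283
z = (x̄−μ₀)/SE = (70.34−71)/2.2283 = -0.2962
p-value (two-sided) = 0.76709
At α=0.1: p ≥ α → fail to reject H₀

reject H₀: no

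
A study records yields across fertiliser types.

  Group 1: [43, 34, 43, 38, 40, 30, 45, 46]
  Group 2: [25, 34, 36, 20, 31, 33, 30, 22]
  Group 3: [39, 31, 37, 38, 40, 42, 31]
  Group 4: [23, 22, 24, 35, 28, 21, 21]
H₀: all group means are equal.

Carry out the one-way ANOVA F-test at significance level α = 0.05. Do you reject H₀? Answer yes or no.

reject H₀: yes

Group means [39.88, 28.88, 36.86, 24.86], grand mean 32.733
SSB = Σnᵢ(x̄ᵢ−x̄)² = 1080.402; SSW = ΣΣ(x−x̄ᵢ)² = 725.464
MSB = 1080.402/3 = 360.1341; MSW = 725.464/26 = 27.9025
F = MSB/MSW = 12.9069
df = (3, 26)
p-value (upper-tail) = 0.00002
At α=0.05: p < α → reject H₀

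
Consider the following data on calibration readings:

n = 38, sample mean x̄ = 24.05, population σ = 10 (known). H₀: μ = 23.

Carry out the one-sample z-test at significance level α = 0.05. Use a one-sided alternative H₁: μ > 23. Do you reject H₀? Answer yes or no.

SE = σ/√n = 10/√38 = 1.6222
z = (x̄−μ₀)/SE = (24.05−23)/1.6222 = 0.6473
p-value (one-sided, H₁ greater) = 0.25873
At α=0.05: p ≥ α → fail to reject H₀

reject H₀: no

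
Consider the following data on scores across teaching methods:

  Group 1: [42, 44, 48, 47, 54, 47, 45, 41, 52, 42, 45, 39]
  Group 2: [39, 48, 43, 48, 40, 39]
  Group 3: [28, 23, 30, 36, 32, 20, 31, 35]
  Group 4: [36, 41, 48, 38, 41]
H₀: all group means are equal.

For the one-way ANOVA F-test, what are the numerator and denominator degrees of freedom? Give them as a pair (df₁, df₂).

k = 4 groups, N = 31 total
df = (k−1, N−k) = (4−1, 31−4) = (3, 27)

degrees of freedom = [3, 27]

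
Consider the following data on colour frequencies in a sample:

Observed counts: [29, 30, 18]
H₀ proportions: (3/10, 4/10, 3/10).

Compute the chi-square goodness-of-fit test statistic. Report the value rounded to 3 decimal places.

test statistic = 2.654

n = 77; E_i = n·p_i = [23.10, 30.80, 23.10]
χ² = (29−23.10)²/23.10 + (30−30.80)²/30.80 + (18−23.10)²/23.10 = 2.6537
df = 2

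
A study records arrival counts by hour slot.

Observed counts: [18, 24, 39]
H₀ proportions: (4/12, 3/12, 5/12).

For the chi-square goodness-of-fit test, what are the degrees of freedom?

degrees of freedom = 2

df = k − 1 = 3 − 1 = 2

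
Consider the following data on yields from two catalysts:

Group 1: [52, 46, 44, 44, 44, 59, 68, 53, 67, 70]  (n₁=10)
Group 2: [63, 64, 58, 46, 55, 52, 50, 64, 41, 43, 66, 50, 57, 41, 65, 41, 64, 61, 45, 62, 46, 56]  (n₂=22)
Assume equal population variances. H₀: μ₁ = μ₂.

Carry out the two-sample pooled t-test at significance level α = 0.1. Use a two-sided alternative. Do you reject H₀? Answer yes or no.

x̄₁=54.700, s₁=10.594, n₁=10
x̄₂=54.091, s₂=8.896, n₂=22
s_p² = [9·10.594² + 21·8.896²]/30 = 89.0639
SE = √(s_p²·(1/10+1/22)) = 3.5993
t = (54.700−54.091)/3.5993 = 0.1692
df = 30
p-value (two-sided) = 0.86675
At α=0.1: p ≥ α → fail to reject H₀

reject H₀: no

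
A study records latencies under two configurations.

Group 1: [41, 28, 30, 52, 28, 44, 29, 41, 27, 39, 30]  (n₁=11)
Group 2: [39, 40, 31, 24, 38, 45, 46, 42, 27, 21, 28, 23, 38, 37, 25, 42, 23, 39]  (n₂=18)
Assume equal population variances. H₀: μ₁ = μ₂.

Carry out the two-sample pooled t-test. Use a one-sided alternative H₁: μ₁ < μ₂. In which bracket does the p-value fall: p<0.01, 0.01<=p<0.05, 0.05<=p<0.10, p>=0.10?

p-value bracket: p>=0.10

x̄₁=35.364, s₁=8.394, n₁=11
x̄₂=33.778, s₂=8.420, n₂=18
s_p² = [10·8.394² + 17·8.420²]/27 = 70.7280
SE = √(s_p²·(1/11+1/18)) = 3.2186
t = (35.364−33.778)/3.2186 = 0.4927
df = 27
p-value (one-sided, H₁ less) = 0.68690
→ bracket: p>=0.10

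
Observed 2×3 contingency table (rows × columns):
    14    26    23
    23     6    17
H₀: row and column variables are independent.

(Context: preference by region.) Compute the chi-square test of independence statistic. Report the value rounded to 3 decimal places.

Row totals [63, 46], col totals [37, 32, 40], n=109
χ² = (14−21.39)²/21.39 + (26−18.50)²/18.50 + (23−23.12)²/23.12 + (23−15.61)²/15.61 + (6−13.50)²/13.50 + (17−16.88)²/16.88 = 13.2604
df = 2

test statistic = 13.260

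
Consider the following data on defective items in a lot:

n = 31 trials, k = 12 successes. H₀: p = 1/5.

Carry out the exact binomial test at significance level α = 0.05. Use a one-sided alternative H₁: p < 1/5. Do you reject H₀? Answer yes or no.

Exact binomial: n=31, k=12, p₀=1/5=0.2000
P(X≤12) from Σ C(n,i)·p₀^i·(1−p₀)^(n−i)
p-value (one-sided, H₁ less) = 0.99561
At α=0.05: p ≥ α → fail to reject H₀

reject H₀: no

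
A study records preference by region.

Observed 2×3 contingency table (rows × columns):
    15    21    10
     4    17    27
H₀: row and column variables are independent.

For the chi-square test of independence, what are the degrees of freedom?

degrees of freedom = 2

df = (r−1)(c−1) = (2−1)·(3−1) = 2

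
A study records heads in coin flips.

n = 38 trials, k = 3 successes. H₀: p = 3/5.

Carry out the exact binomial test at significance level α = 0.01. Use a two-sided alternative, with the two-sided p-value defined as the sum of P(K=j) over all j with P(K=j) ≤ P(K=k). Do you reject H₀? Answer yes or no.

Exact binomial: n=38, k=3, p₀=3/5=0.6000
P(X=j) = C(n,j)·p₀^j·(1−p₀)^(n−j); p = Σ P(X=j) over j with P(X=j) ≤ P(X=3)
p-value (two-sided) = 0.00000
At α=0.01: p < α → reject H₀

reject H₀: yes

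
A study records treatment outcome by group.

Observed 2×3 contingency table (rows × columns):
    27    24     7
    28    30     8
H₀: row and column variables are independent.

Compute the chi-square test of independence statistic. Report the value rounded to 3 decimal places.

Row totals [58, 66], col totals [55, 54, 15], n=124
χ² = (27−25.73)²/25.73 + (24−25.26)²/25.26 + (7−7.02)²/7.02 + (28−29.27)²/29.27 + (30−28.74)²/28.74 + (8−7.98)²/7.98 = 0.2364
df = 2

test statistic = 0.236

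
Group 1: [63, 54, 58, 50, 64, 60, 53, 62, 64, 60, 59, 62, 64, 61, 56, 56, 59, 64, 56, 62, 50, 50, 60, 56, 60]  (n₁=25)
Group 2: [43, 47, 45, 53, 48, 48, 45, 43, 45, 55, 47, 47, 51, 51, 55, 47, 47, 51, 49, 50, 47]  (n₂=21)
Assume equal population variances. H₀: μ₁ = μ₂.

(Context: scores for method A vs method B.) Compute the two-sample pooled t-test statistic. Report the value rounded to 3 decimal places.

test statistic = 8.532

x̄₁=58.520, s₁=4.501, n₁=25
x̄₂=48.286, s₂=3.437, n₂=21
s_p² = [24·4.501² + 20·3.437²]/44 = 16.4210
SE = √(s_p²·(1/25+1/21)) = 1.1995
t = (58.520−48.286)/1.1995 = 8.5321
df = 44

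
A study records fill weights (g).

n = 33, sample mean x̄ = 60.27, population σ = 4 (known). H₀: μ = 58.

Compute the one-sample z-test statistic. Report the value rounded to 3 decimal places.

SE = σ/√n = 4/√33 = 0.6963
z = (x̄−μ₀)/SE = (60.27−58)/0.6963 = 3.2600

test statistic = 3.260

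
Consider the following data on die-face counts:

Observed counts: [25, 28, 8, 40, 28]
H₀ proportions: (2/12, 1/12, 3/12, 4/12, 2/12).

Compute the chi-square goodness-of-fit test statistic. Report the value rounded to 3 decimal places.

test statistic = 48.659

n = 129; E_i = n·p_i = [21.50, 10.75, 32.25, 43.00, 21.50]
χ² = (25−21.50)²/21.50 + (28−10.75)²/10.75 + (8−32.25)²/32.25 + (40−43.00)²/43.00 + (28−21.50)²/21.50 = 48.6589
df = 4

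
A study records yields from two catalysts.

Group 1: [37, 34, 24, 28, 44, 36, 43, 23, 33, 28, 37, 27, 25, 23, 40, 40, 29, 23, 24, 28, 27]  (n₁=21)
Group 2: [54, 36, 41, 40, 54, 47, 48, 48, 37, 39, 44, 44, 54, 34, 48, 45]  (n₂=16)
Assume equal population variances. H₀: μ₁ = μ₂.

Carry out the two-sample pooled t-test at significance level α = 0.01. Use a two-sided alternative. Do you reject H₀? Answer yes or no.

reject H₀: yes

x̄₁=31.095, s₁=6.978, n₁=21
x̄₂=44.562, s₂=6.408, n₂=16
s_p² = [20·6.978² + 15·6.408²]/35 = 45.4213
SE = √(s_p²·(1/21+1/16)) = 2.2365
t = (31.095−44.562)/2.2365 = -6.0217
df = 35
p-value (two-sided) = 0.00000
At α=0.01: p < α → reject H₀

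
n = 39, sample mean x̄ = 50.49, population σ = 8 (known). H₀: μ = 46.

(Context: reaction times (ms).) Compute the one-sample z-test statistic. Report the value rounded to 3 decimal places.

test statistic = 3.505

SE = σ/√n = 8/√39 = 1.2810
z = (x̄−μ₀)/SE = (50.49−46)/1.2810 = 3.5050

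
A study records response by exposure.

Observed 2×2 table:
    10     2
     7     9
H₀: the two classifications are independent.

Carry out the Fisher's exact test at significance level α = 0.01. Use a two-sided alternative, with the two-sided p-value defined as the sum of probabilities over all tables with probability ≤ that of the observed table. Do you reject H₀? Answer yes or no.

Margins: r₁=12, r₂=16, c₁=17, c₂=11, n=28
p_obs = C(12,10)·C(16,7)/C(28,17); sum pmf over tables with pmf ≤ p_obs
p-value (two-sided) = 0.05403
At α=0.01: p ≥ α → fail to reject H₀

reject H₀: no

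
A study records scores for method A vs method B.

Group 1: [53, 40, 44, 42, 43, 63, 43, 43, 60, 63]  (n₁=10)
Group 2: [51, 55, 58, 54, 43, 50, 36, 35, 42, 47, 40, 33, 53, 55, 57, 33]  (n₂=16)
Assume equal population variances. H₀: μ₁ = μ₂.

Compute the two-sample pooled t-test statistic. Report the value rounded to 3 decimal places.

x̄₁=49.400, s₁=9.371, n₁=10
x̄₂=46.375, s₂=8.943, n₂=16
s_p² = [9·9.371² + 15·8.943²]/24 = 82.9229
SE = √(s_p²·(1/10+1/16)) = 3.6708
t = (49.400−46.375)/3.6708 = 0.8241
df = 24

test statistic = 0.824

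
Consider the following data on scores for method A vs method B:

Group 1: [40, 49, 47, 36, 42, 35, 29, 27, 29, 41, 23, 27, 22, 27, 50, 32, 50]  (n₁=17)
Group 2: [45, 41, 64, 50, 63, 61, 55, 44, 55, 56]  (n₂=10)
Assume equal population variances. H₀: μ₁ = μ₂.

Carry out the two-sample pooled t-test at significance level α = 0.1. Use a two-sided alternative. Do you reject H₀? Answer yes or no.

reject H₀: yes

x̄₁=35.647, s₁=9.617, n₁=17
x̄₂=53.400, s₂=8.154, n₂=10
s_p² = [16·9.617² + 9·8.154²]/25 = 83.1313
SE = √(s_p²·(1/17+1/10)) = 3.6336
t = (35.647−53.400)/3.6336 = -4.8857
df = 25
p-value (two-sided) = 0.00005
At α=0.1: p < α → reject H₀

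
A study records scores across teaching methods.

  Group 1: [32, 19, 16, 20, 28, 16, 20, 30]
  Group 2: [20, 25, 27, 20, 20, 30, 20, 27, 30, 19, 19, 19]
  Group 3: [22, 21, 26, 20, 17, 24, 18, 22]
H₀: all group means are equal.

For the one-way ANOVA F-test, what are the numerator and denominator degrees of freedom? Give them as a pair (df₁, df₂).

degrees of freedom = [2, 25]

k = 3 groups, N = 28 total
df = (k−1, N−k) = (3−1, 28−3) = (2, 25)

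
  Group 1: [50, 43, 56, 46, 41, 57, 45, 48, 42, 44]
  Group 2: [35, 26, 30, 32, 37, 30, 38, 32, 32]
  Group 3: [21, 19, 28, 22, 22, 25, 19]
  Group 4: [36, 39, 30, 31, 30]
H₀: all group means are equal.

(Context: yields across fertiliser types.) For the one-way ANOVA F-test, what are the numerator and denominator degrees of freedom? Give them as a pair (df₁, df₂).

degrees of freedom = [3, 27]

k = 4 groups, N = 31 total
df = (k−1, N−k) = (4−1, 31−4) = (3, 27)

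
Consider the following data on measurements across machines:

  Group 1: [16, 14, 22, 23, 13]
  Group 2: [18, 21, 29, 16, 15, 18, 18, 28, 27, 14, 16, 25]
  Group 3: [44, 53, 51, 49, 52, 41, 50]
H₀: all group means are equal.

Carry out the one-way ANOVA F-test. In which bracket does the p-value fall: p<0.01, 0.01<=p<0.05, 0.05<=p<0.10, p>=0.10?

Group means [17.60, 20.42, 48.57], grand mean 28.042
SSB = Σnᵢ(x̄ᵢ−x̄)² = 4193.127; SSW = ΣΣ(x−x̄ᵢ)² = 525.831
MSB = 4193.127/2 = 2096.5637; MSW = 525.831/21 = 25.0396
F = MSB/MSW = 83.7300
df = (2, 21)
p-value (upper-tail) = 0.00000
→ bracket: p<0.01

p-value bracket: p<0.01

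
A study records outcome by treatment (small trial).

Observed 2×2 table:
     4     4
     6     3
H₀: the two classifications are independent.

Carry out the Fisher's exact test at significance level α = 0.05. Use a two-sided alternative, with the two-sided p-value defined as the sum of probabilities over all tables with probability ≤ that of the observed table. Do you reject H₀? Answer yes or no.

reject H₀: no

Margins: r₁=8, r₂=9, c₁=10, c₂=7, n=17
p_obs = C(8,4)·C(9,6)/C(17,10); sum pmf over tables with pmf ≤ p_obs
p-value (two-sided) = 0.63719
At α=0.05: p ≥ α → fail to reject H₀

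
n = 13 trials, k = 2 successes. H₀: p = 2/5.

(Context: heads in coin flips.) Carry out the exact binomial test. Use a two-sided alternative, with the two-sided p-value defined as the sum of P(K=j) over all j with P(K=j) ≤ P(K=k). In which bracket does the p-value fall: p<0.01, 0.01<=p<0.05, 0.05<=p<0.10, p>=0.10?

p-value bracket: 0.05<=p<0.10

Exact binomial: n=13, k=2, p₀=2/5=0.4000
P(X=j) = C(n,j)·p₀^j·(1−p₀)^(n−j); p = Σ P(X=j) over j with P(X=j) ≤ P(X=2)
p-value (two-sided) = 0.08999
→ bracket: 0.05<=p<0.10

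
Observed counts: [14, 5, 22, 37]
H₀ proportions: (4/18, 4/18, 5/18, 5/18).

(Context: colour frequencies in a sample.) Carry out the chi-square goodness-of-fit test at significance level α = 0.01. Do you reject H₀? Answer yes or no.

n = 78; E_i = n·p_i = [17.33, 17.33, 21.67, 21.67]
χ² = (14−17.33)²/17.33 + (5−17.33)²/17.33 + (22−21.67)²/21.67 + (37−21.67)²/21.67 = 20.2731
df = 3
p-value (upper-tail) = 0.00015
At α=0.01: p < α → reject H₀

reject H₀: yes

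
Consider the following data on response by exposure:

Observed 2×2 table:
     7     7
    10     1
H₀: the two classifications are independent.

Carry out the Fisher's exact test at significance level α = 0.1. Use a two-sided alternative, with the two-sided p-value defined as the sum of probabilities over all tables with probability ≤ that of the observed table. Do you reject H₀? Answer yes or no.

Margins: r₁=14, r₂=11, c₁=17, c₂=8, n=25
p_obs = C(14,7)·C(11,10)/C(25,17); sum pmf over tables with pmf ≤ p_obs
p-value (two-sided) = 0.04211
At α=0.1: p < α → reject H₀

reject H₀: yes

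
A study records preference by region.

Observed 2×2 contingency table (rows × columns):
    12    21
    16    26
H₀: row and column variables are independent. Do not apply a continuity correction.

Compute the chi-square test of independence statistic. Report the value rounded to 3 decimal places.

Row totals [33, 42], col totals [28, 47], n=75
χ² = (12−12.32)²/12.32 + (21−20.68)²/20.68 + (16−15.68)²/15.68 + (26−26.32)²/26.32 = 0.0237
df = 1

test statistic = 0.024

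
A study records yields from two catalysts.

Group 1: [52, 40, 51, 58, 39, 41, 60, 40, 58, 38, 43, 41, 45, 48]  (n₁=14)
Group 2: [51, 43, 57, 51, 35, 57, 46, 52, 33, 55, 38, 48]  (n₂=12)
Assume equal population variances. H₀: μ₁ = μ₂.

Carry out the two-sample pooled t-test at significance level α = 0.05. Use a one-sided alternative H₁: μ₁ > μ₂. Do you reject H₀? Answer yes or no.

x̄₁=46.714, s₁=7.780, n₁=14
x̄₂=47.167, s₂=8.310, n₂=12
s_p² = [13·7.780² + 11·8.310²]/24 = 64.4385
SE = √(s_p²·(1/14+1/12)) = 3.1579
t = (46.714−47.167)/3.1579 = -0.1433
df = 24
p-value (one-sided, H₁ greater) = 0.55636
At α=0.05: p ≥ α → fail to reject H₀

reject H₀: no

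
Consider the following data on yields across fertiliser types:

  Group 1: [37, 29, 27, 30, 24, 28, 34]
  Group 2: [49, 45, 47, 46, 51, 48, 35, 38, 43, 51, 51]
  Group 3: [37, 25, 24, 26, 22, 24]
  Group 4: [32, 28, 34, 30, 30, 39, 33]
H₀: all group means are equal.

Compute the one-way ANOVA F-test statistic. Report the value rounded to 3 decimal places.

Group means [29.86, 45.82, 26.33, 32.29], grand mean 35.387
SSB = Σnᵢ(x̄ᵢ−x̄)² = 1970.099; SSW = ΣΣ(x−x̄ᵢ)² = 621.255
MSB = 1970.099/3 = 656.6998; MSW = 621.255/27 = 23.0095
F = MSB/MSW = 28.5404
df = (3, 27)

test statistic = 28.540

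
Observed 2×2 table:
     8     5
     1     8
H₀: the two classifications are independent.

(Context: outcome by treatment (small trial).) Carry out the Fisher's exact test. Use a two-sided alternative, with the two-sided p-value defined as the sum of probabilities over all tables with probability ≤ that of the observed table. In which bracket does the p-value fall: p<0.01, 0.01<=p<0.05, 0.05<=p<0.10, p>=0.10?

p-value bracket: 0.01<=p<0.05

Margins: r₁=13, r₂=9, c₁=9, c₂=13, n=22
p_obs = C(13,8)·C(9,1)/C(22,9); sum pmf over tables with pmf ≤ p_obs
p-value (two-sided) = 0.03061
→ bracket: 0.01<=p<0.05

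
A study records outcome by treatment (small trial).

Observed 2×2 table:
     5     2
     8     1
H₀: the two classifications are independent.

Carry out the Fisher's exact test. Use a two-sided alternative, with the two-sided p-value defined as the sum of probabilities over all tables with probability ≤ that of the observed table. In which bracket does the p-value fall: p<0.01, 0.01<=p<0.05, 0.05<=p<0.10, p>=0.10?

p-value bracket: p>=0.10

Margins: r₁=7, r₂=9, c₁=13, c₂=3, n=16
p_obs = C(7,5)·C(9,8)/C(16,13); sum pmf over tables with pmf ≤ p_obs
p-value (two-sided) = 0.55000
→ bracket: p>=0.10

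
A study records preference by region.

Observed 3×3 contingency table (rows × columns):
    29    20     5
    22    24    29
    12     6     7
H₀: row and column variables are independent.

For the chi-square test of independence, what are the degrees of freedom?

degrees of freedom = 4

df = (r−1)(c−1) = (3−1)·(3−1) = 4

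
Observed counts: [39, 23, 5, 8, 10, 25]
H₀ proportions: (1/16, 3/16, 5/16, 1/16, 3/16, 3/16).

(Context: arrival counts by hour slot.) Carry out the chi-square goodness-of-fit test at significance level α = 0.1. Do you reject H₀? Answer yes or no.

n = 110; E_i = n·p_i = [6.88, 20.62, 34.38, 6.88, 20.62, 20.62]
χ² = (39−6.88)²/6.88 + (23−20.62)²/20.62 + (5−34.38)²/34.38 + (8−6.88)²/6.88 + (10−20.62)²/20.62 + (25−20.62)²/20.62 = 182.0727
df = 5
p-value (upper-tail) = 0.00000
At α=0.1: p < α → reject H₀

reject H₀: yes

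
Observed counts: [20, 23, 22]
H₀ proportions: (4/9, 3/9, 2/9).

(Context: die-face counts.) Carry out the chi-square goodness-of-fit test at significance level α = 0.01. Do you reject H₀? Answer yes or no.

n = 65; E_i = n·p_i = [28.89, 21.67, 14.44]
χ² = (20−28.89)²/28.89 + (23−21.67)²/21.67 + (22−14.44)²/14.44 = 6.7692
df = 2
p-value (upper-tail) = 0.03389
At α=0.01: p ≥ α → fail to reject H₀

reject H₀: no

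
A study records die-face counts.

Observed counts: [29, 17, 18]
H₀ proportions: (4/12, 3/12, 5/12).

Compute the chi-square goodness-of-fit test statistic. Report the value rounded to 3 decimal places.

test statistic = 5.634

n = 64; E_i = n·p_i = [21.33, 16.00, 26.67]
χ² = (29−21.33)²/21.33 + (17−16.00)²/16.00 + (18−26.67)²/26.67 = 5.6344
df = 2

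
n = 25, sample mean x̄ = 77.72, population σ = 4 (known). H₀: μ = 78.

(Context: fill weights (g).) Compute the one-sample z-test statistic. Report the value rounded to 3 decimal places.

SE = σ/√n = 4/√25 = 0.8000
z = (x̄−μ₀)/SE = (77.72−78)/0.8000 = -0.3500

test statistic = -0.350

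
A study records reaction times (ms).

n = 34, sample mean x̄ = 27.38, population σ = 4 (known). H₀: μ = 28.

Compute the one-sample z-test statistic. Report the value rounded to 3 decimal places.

SE = σ/√n = 4/√34 = 0.6860
z = (x̄−μ₀)/SE = (27.38−28)/0.6860 = -0.9038

test statistic = -0.904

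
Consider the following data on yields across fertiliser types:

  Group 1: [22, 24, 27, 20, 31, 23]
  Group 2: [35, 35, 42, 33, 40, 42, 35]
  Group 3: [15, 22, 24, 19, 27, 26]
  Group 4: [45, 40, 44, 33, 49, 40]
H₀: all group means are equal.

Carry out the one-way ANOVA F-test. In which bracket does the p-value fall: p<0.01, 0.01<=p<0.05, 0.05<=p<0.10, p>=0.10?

p-value bracket: p<0.01

Group means [24.50, 37.43, 22.17, 41.83], grand mean 31.720
SSB = Σnᵢ(x̄ᵢ−x̄)² = 1702.159; SSW = ΣΣ(x−x̄ᵢ)² = 416.881
MSB = 1702.159/3 = 567.3863; MSW = 416.881/21 = 19.8515
F = MSB/MSW = 28.5816
df = (3, 21)
p-value (upper-tail) = 0.00000
→ bracket: p<0.01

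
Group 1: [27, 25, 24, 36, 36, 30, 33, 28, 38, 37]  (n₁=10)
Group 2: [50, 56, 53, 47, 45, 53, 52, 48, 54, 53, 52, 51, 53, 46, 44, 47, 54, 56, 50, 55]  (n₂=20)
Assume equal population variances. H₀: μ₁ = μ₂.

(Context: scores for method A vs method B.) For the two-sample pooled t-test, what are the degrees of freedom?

df = n₁ + n₂ − 2 = 10 + 20 − 2 = 28

degrees of freedom = 28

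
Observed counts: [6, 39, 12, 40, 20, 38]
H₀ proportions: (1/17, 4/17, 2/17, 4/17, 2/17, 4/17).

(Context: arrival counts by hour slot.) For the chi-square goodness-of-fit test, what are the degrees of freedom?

df = k − 1 = 6 − 1 = 5

degrees of freedom = 5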